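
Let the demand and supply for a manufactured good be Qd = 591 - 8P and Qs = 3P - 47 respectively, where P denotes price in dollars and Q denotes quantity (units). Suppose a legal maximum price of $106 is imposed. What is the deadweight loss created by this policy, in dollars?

Without the control the market clears where 591 - 8P = 3P - 47, i.e. P* = 58 and Q* = 127.
The ceiling of 106 is above the equilibrium price 58, so it is not binding; the market clears at P* = 58, Q* = 127.
Since the control does not bind, no trades are prevented and deadweight loss is zero.

0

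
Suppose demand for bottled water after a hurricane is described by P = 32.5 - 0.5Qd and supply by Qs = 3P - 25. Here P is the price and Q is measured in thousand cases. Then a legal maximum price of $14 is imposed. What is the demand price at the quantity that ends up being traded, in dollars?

24

Rearranging demand gives Qd = 65 - 2P. Setting quantity demanded equal to quantity supplied, 65 - 2P = 3P - 25, gives P* = 18 and Q* = 29.
The ceiling of 14 is below the equilibrium price 18, so it binds.
At P = 14: Qd = 65 - 2·14 = 37 and Qs = 3·14 - 25 = 17.
Only 17 units reach the market. On the demand curve, the marginal buyer's willingness to pay at Q = 17 is (65 - 17)/2 = 24.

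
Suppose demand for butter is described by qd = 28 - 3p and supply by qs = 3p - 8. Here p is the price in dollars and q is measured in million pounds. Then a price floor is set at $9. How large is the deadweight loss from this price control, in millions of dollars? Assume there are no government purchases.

Setting quantity demanded equal to quantity supplied, 28 - 3p = 3p - 8, gives p* = 6 and q* = 10.
Because the floor (9) lies above the market-clearing price, it is binding.
At p = 9: qd = 28 - 3·9 = 1 and qs = 3·9 - 8 = 19.
Quantity traded falls to 1. At q = 1 the demand price is (28 - 1)/3 = 9 and the supply price is (8 + 1)/3 = 3.
Deadweight loss = ½ · (9 - 3) · (10 - 1) = ½ · 6 · 9 = 27.

27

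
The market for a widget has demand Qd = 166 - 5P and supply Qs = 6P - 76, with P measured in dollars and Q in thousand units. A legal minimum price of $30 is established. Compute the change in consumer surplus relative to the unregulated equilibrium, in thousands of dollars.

Equilibrium: 166 - 5P = 6P - 76, so 242 = 11P and P* = 22, Q* = 56.
Because the floor (30) lies above the market-clearing price, it is binding.
At P = 30: Qd = 166 - 5·30 = 16 and Qs = 6·30 - 76 = 104.
Consumer surplus without the control is ½ · (33.2 - 22) · 56 = 313.6.
With the floor, consumers buy 16 units at 30, so CS = ½ · (33.2 - 30) · 16 = 25.6.
Change in consumer surplus = 25.6 - 313.6 = -288.

-288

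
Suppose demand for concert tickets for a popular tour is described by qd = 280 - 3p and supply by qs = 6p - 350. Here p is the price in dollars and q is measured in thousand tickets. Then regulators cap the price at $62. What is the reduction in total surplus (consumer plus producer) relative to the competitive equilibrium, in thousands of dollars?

576

In a free market, 280 - 3p = 6p - 350 gives the equilibrium p* = 70, q* = 70.
Because the ceiling (62) lies below the market-clearing price, it is binding.
At p = 62: qd = 280 - 3·62 = 94 and qs = 6·62 - 350 = 22.
Quantity traded falls to 22. At q = 22 the demand price is (280 - 22)/3 = 86 and the supply price is (350 + 22)/6 = 62.
Deadweight loss = ½ · (86 - 62) · (70 - 22) = ½ · 24 · 48 = 576.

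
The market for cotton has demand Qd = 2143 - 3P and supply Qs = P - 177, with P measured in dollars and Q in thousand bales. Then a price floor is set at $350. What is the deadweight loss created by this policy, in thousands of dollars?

In a free market, 2143 - 3P = P - 177 gives the equilibrium P* = 580, Q* = 403.
Since 350 is below P* = 580, the floor does not bind and the free-market outcome prevails.
Since the control does not bind, no trades are prevented and deadweight loss is zero.

0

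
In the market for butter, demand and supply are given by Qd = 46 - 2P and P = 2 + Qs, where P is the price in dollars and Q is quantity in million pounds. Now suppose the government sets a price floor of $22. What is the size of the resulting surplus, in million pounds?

Rearranging supply gives Qs = P - 2. Without the control the market clears where 46 - 2P = P - 2, i.e. P* = 16 and Q* = 14.
The floor of 22 is above the equilibrium price 16, so it binds.
At P = 22: Qd = 46 - 2·22 = 2 and Qs = 22 - 2 = 20.
Surplus = Qs - Qd = 20 - 2 = 18.

18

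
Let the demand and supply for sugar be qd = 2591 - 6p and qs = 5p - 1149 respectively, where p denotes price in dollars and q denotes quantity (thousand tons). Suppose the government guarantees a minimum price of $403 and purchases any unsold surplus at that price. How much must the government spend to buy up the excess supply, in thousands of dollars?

279279

Setting quantity demanded equal to quantity supplied, 2591 - 6p = 5p - 1149, gives p* = 340 and q* = 551.
The floor of 403 is above the equilibrium price 340, so it binds.
At p = 403: qd = 2591 - 6·403 = 173 and qs = 5·403 - 1149 = 866.
Surplus = qs - qd = 693.
Government expenditure = surplus × support price = 693 × 403 = 279279.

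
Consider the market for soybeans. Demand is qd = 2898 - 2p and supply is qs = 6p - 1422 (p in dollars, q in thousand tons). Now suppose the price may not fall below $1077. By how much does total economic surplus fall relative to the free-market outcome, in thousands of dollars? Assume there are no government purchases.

384492

Without the control the market clears where 2898 - 2p = 6p - 1422, i.e. p* = 540 and q* = 1818.
The floor of 1077 is above the equilibrium price 540, so it binds.
At p = 1077: qd = 2898 - 2·1077 = 744 and qs = 6·1077 - 1422 = 5040.
Quantity traded falls to 744. At q = 744 the demand price is (2898 - 744)/2 = 1077 and the supply price is (1422 + 744)/6 = 361.
Deadweight loss = ½ · (1077 - 361) · (1818 - 744) = ½ · 716 · 1074 = 384492.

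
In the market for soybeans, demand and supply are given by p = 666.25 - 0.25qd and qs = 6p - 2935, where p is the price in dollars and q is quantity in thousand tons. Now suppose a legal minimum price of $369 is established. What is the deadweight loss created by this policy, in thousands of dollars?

0

Rearranging demand gives qd = 2665 - 4p. In a free market, 2665 - 4p = 6p - 2935 gives the equilibrium p* = 560, q* = 425.
The floor of 369 is below the equilibrium price 560, so it is not binding; the market clears at p* = 560, q* = 425.
Since the control does not bind, no trades are prevented and deadweight loss is zero.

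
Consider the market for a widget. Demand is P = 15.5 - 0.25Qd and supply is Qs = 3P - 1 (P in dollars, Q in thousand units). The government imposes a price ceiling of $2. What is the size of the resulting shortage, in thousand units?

Rearranging demand gives Qd = 62 - 4P. In a free market, 62 - 4P = 3P - 1 gives the equilibrium P* = 9, Q* = 26.
Because the ceiling (2) lies below the market-clearing price, it is binding.
At P = 2: Qd = 62 - 4·2 = 54 and Qs = 3·2 - 1 = 5.
Shortage = Qd - Qs = 54 - 5 = 49.

49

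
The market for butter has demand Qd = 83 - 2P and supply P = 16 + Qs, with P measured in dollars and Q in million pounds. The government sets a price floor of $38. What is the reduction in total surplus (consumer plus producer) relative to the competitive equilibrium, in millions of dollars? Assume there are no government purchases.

Rearranging supply gives Qs = P - 16. Without the control the market clears where 83 - 2P = P - 16, i.e. P* = 33 and Q* = 17.
The floor of 38 is above the equilibrium price 33, so it binds.
At P = 38: Qd = 83 - 2·38 = 7 and Qs = 38 - 16 = 22.
Quantity traded falls to 7. At Q = 7 the demand price is (83 - 7)/2 = 38 and the supply price is 16 + 7 = 23.
Deadweight loss = ½ · (38 - 23) · (17 - 7) = ½ · 15 · 10 = 75.

75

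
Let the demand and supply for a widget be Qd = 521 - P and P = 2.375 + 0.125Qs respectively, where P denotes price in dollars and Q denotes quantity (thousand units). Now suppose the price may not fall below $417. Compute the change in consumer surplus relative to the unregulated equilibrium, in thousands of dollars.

-100852.5

Rearranging supply gives Qs = 8P - 19. Without the control the market clears where 521 - P = 8P - 19, i.e. P* = 60 and Q* = 461.
Because the floor (417) lies above the market-clearing price, it is binding.
At P = 417: Qd = 521 - 417 = 104 and Qs = 8·417 - 19 = 3317.
Consumer surplus without the control is ½ · (521 - 60) · 461 = 106260.5.
With the floor, consumers buy 104 units at 417, so CS = ½ · (521 - 417) · 104 = 5408.
Change in consumer surplus = 5408 - 106260.5 = -100852.5.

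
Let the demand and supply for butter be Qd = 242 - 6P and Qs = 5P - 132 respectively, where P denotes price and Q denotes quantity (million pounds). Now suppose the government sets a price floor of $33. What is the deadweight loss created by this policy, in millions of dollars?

Without the control the market clears where 242 - 6P = 5P - 132, i.e. P* = 34 and Q* = 38.
Since 33 is below P* = 34, the floor does not bind and the free-market outcome prevails.
Since the control does not bind, no trades are prevented and deadweight loss is zero.

0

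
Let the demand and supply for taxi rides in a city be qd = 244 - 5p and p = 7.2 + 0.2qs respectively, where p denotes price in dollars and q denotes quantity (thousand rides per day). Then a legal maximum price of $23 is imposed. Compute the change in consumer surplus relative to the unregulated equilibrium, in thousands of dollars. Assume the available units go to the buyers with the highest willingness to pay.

332.5

Rearranging supply gives qs = 5p - 36. Setting quantity demanded equal to quantity supplied, 244 - 5p = 5p - 36, gives p* = 28 and q* = 104.
The ceiling of 23 is below the equilibrium price 28, so it binds.
At p = 23: qd = 244 - 5·23 = 129 and qs = 5·23 - 36 = 79.
Consumer surplus without the control is ½ · (48.8 - 28) · 104 = 1081.6.
With the ceiling, 79 units are sold at 23 (assume they go to the highest-value buyers). The demand price at q = 79 is 33, so CS = ½ · [(48.8 - 23) + (33 - 23)] · 79 = 1414.1.
Change in consumer surplus = 1414.1 - 1081.6 = 332.5.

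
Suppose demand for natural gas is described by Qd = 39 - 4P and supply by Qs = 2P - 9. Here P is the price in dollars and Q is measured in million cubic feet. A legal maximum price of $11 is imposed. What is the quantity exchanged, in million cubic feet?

7

In a free market, 39 - 4P = 2P - 9 gives the equilibrium P* = 8, Q* = 7.
Since 11 is above P* = 8, the ceiling does not bind and the free-market outcome prevails.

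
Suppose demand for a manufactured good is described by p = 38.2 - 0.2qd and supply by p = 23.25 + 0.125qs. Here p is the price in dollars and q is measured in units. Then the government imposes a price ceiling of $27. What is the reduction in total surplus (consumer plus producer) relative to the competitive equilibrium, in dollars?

41.6

Rearranging demand gives qd = 191 - 5p; rearranging supply gives qs = 8p - 186. Setting quantity demanded equal to quantity supplied, 191 - 5p = 8p - 186, gives p* = 29 and q* = 46.
Since 27 < 29, the ceiling is binding.
At p = 27: qd = 191 - 5·27 = 56 and qs = 8·27 - 186 = 30.
Quantity traded falls to 30. At q = 30 the demand price is (191 - 30)/5 = 32.2 and the supply price is (186 + 30)/8 = 27.
Deadweight loss = ½ · (32.2 - 27) · (46 - 30) = ½ · 5.2 · 16 = 41.6.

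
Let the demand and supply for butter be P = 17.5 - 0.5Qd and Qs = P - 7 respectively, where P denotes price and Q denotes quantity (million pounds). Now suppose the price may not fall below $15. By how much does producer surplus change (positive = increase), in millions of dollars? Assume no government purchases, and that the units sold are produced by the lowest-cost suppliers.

3

Rearranging demand gives Qd = 35 - 2P. Equilibrium: 35 - 2P = P - 7, so 42 = 3P and P* = 14, Q* = 7.
Because the floor (15) lies above the market-clearing price, it is binding.
At P = 15: Qd = 35 - 2·15 = 5 and Qs = 15 - 7 = 8.
Producer surplus without the control is ½ · (14 - 7) · 7 = 24.5.
With the floor, 5 units are sold at 15. The supply price at Q = 5 is 12, so PS = ½ · [(15 - 7) + (15 - 12)] · 5 = 27.5.
Change in producer surplus = 27.5 - 24.5 = 3.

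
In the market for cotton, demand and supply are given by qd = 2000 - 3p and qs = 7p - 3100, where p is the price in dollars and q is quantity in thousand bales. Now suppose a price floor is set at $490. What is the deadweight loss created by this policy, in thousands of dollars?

0

In a free market, 2000 - 3p = 7p - 3100 gives the equilibrium p* = 510, q* = 470.
The floor of 490 is below the equilibrium price 510, so it is not binding; the market clears at p* = 510, q* = 470.
Since the control does not bind, no trades are prevented and deadweight loss is zero.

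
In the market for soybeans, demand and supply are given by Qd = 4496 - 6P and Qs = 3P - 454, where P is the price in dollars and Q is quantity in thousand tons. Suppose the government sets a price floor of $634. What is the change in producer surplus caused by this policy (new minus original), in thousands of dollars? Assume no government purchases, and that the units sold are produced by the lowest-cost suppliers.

15792

In a free market, 4496 - 6P = 3P - 454 gives the equilibrium P* = 550, Q* = 1196.
The floor of 634 is above the equilibrium price 550, so it binds.
At P = 634: Qd = 4496 - 6·634 = 692 and Qs = 3·634 - 454 = 1448.
Producer surplus without the control is ½ · (550 - 454/3) · 1196 = 715208/3.
With the floor, 692 units are sold at 634. The supply price at Q = 692 is 382, so PS = ½ · [(634 - 454/3) + (634 - 382)] · 692 = 762584/3.
Change in producer surplus = 762584/3 - 715208/3 = 15792.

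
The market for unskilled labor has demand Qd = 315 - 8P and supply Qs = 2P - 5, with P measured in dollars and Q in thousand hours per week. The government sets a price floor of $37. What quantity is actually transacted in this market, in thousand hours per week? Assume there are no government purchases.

Setting quantity demanded equal to quantity supplied, 315 - 8P = 2P - 5, gives P* = 32 and Q* = 59.
The floor of 37 is above the equilibrium price 32, so it binds.
At P = 37: Qd = 315 - 8·37 = 19 and Qs = 2·37 - 5 = 69.
The quantity actually transacted is the short side, demand: 19.

19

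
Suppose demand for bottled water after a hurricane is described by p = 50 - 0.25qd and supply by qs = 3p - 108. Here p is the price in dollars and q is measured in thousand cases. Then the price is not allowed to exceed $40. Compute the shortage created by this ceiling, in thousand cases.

Rearranging demand gives qd = 200 - 4p. Without the control the market clears where 200 - 4p = 3p - 108, i.e. p* = 44 and q* = 24.
Since 40 < 44, the ceiling is binding.
At p = 40: qd = 200 - 4·40 = 40 and qs = 3·40 - 108 = 12.
Shortage = qd - qs = 40 - 12 = 28.

28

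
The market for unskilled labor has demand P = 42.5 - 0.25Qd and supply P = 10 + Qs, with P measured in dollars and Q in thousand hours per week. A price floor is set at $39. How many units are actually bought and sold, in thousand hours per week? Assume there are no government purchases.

14

Rearranging demand gives Qd = 170 - 4P; rearranging supply gives Qs = P - 10. Without the control the market clears where 170 - 4P = P - 10, i.e. P* = 36 and Q* = 26.
The floor of 39 is above the equilibrium price 36, so it binds.
At P = 39: Qd = 170 - 4·39 = 14 and Qs = 39 - 10 = 29.
The quantity actually transacted is the short side, demand: 14.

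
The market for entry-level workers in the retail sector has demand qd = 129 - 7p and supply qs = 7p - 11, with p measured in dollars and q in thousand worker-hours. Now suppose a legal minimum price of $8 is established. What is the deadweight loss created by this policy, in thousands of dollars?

Setting quantity demanded equal to quantity supplied, 129 - 7p = 7p - 11, gives p* = 10 and q* = 59.
The floor of 8 is below the equilibrium price 10, so it is not binding; the market clears at p* = 10, q* = 59.
Since the control does not bind, no trades are prevented and deadweight loss is zero.

0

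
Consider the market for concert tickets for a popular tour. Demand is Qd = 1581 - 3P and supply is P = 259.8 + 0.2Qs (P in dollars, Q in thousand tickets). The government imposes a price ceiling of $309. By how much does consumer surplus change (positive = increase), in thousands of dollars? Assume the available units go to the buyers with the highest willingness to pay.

1708.5

Rearranging supply gives Qs = 5P - 1299. Setting quantity demanded equal to quantity supplied, 1581 - 3P = 5P - 1299, gives P* = 360 and Q* = 501.
Since 309 < 360, the ceiling is binding.
At P = 309: Qd = 1581 - 3·309 = 654 and Qs = 5·309 - 1299 = 246.
Consumer surplus without the control is ½ · (527 - 360) · 501 = 41833.5.
With the ceiling, 246 units are sold at 309 (assume they go to the highest-value buyers). The demand price at Q = 246 is 445, so CS = ½ · [(527 - 309) + (445 - 309)] · 246 = 43542.
Change in consumer surplus = 43542 - 41833.5 = 1708.5.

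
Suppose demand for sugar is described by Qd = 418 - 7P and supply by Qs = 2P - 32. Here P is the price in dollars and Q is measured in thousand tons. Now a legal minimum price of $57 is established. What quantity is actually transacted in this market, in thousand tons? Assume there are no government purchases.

In a free market, 418 - 7P = 2P - 32 gives the equilibrium P* = 50, Q* = 68.
Since 57 > 50, the floor is binding.
At P = 57: Qd = 418 - 7·57 = 19 and Qs = 2·57 - 32 = 82.
The quantity actually transacted is the short side, demand: 19.

19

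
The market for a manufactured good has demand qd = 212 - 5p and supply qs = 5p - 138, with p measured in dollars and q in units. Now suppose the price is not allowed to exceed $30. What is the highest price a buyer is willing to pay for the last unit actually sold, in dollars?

Equilibrium: 212 - 5p = 5p - 138, so 350 = 10p and p* = 35, q* = 37.
Since 30 < 35, the ceiling is binding.
At p = 30: qd = 212 - 5·30 = 62 and qs = 5·30 - 138 = 12.
Only 12 units reach the market. On the demand curve, the marginal buyer's willingness to pay at q = 12 is (212 - 12)/5 = 40.

40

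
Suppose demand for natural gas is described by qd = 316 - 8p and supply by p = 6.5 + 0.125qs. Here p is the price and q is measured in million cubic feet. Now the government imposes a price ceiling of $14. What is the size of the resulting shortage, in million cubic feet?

144

Rearranging supply gives qs = 8p - 52. Without the control the market clears where 316 - 8p = 8p - 52, i.e. p* = 23 and q* = 132.
Since 14 < 23, the ceiling is binding.
At p = 14: qd = 316 - 8·14 = 204 and qs = 8·14 - 52 = 60.
Shortage = qd - qs = 204 - 60 = 144.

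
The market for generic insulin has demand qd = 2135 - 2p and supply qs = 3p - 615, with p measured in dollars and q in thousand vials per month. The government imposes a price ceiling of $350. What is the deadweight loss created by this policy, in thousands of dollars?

150000

Without the control the market clears where 2135 - 2p = 3p - 615, i.e. p* = 550 and q* = 1035.
Since 350 < 550, the ceiling is binding.
At p = 350: qd = 2135 - 2·350 = 1435 and qs = 3·350 - 615 = 435.
Quantity traded falls to 435. At q = 435 the demand price is (2135 - 435)/2 = 850 and the supply price is (615 + 435)/3 = 350.
Deadweight loss = ½ · (850 - 350) · (1035 - 435) = ½ · 500 · 600 = 150000.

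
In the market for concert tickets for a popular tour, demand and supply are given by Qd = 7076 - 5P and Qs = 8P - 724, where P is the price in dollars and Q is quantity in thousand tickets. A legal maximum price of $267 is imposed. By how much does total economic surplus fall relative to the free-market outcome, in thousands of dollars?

Setting quantity demanded equal to quantity supplied, 7076 - 5P = 8P - 724, gives P* = 600 and Q* = 4076.
Since 267 < 600, the ceiling is binding.
At P = 267: Qd = 7076 - 5·267 = 5741 and Qs = 8·267 - 724 = 1412.
Quantity traded falls to 1412. At Q = 1412 the demand price is (7076 - 1412)/5 = 1132.8 and the supply price is (724 + 1412)/8 = 267.
Deadweight loss = ½ · (1132.8 - 267) · (4076 - 1412) = ½ · 865.8 · 2664 = 1153245.6.

1153245.6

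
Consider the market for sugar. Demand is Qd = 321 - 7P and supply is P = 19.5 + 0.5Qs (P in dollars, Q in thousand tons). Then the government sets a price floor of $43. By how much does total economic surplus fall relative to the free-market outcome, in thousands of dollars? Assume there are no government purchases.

Rearranging supply gives Qs = 2P - 39. In a free market, 321 - 7P = 2P - 39 gives the equilibrium P* = 40, Q* = 41.
Since 43 > 40, the floor is binding.
At P = 43: Qd = 321 - 7·43 = 20 and Qs = 2·43 - 39 = 47.
Quantity traded falls to 20. At Q = 20 the demand price is (321 - 20)/7 = 43 and the supply price is (39 + 20)/2 = 29.5.
Deadweight loss = ½ · (43 - 29.5) · (41 - 20) = ½ · 13.5 · 21 = 141.75.

141.75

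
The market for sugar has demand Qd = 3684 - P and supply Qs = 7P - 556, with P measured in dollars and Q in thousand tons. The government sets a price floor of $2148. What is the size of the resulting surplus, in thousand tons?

12944

Equilibrium: 3684 - P = 7P - 556, so 4240 = 8P and P* = 530, Q* = 3154.
Because the floor (2148) lies above the market-clearing price, it is binding.
At P = 2148: Qd = 3684 - 2148 = 1536 and Qs = 7·2148 - 556 = 14480.
Surplus = Qs - Qd = 14480 - 1536 = 12944.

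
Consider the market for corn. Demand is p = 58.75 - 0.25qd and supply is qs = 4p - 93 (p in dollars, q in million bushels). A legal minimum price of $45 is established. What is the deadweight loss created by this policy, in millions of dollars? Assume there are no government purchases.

64

Rearranging demand gives qd = 235 - 4p. In a free market, 235 - 4p = 4p - 93 gives the equilibrium p* = 41, q* = 71.
Since 45 > 41, the floor is binding.
At p = 45: qd = 235 - 4·45 = 55 and qs = 4·45 - 93 = 87.
Quantity traded falls to 55. At q = 55 the demand price is (235 - 55)/4 = 45 and the supply price is (93 + 55)/4 = 37.
Deadweight loss = ½ · (45 - 37) · (71 - 55) = ½ · 8 · 16 = 64.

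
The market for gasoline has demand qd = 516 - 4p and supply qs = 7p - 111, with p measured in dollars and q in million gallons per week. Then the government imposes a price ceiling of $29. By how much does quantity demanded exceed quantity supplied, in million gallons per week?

308

In a free market, 516 - 4p = 7p - 111 gives the equilibrium p* = 57, q* = 288.
The ceiling of 29 is below the equilibrium price 57, so it binds.
At p = 29: qd = 516 - 4·29 = 400 and qs = 7·29 - 111 = 92.
Shortage = qd - qs = 400 - 92 = 308.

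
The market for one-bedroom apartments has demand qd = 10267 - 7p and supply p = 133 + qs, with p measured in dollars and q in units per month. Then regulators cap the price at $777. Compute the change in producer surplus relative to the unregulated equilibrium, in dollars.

-473576.5

Rearranging supply gives qs = p - 133. Without the control the market clears where 10267 - 7p = p - 133, i.e. p* = 1300 and q* = 1167.
Since 777 < 1300, the ceiling is binding.
At p = 777: qd = 10267 - 7·777 = 4828 and qs = 777 - 133 = 644.
Producer surplus without the control is ½ · (1300 - 133) · 1167 = 680944.5.
With the ceiling, producers sell 644 units at 777, so PS = ½ · (777 - 133) · 644 = 207368.
Change in producer surplus = 207368 - 680944.5 = -473576.5.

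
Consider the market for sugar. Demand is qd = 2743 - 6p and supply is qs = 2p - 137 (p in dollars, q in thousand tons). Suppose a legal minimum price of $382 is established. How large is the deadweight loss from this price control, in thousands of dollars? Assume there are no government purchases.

5808

In a free market, 2743 - 6p = 2p - 137 gives the equilibrium p* = 360, q* = 583.
Because the floor (382) lies above the market-clearing price, it is binding.
At p = 382: qd = 2743 - 6·382 = 451 and qs = 2·382 - 137 = 627.
Quantity traded falls to 451. At q = 451 the demand price is (2743 - 451)/6 = 382 and the supply price is (137 + 451)/2 = 294.
Deadweight loss = ½ · (382 - 294) · (583 - 451) = ½ · 88 · 132 = 5808.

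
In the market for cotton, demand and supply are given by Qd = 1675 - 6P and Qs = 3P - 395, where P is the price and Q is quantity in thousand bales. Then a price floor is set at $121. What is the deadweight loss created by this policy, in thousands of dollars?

Setting quantity demanded equal to quantity supplied, 1675 - 6P = 3P - 395, gives P* = 230 and Q* = 295.
The floor of 121 is below the equilibrium price 230, so it is not binding; the market clears at P* = 230, Q* = 295.
Since the control does not bind, no trades are prevented and deadweight loss is zero.

0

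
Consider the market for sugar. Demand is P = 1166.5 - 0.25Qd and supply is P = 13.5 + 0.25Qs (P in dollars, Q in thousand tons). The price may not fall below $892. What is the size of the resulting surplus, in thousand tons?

Rearranging demand gives Qd = 4666 - 4P; rearranging supply gives Qs = 4P - 54. Without the control the market clears where 4666 - 4P = 4P - 54, i.e. P* = 590 and Q* = 2306.
Because the floor (892) lies above the market-clearing price, it is binding.
At P = 892: Qd = 4666 - 4·892 = 1098 and Qs = 4·892 - 54 = 3514.
Surplus = Qs - Qd = 3514 - 1098 = 2416.

2416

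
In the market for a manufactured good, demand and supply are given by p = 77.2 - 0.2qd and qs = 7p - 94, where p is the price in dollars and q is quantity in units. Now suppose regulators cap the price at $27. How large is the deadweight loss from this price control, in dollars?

1419.6

Rearranging demand gives qd = 386 - 5p. Setting quantity demanded equal to quantity supplied, 386 - 5p = 7p - 94, gives p* = 40 and q* = 186.
The ceiling of 27 is below the equilibrium price 40, so it binds.
At p = 27: qd = 386 - 5·27 = 251 and qs = 7·27 - 94 = 95.
Quantity traded falls to 95. At q = 95 the demand price is (386 - 95)/5 = 58.2 and the supply price is (94 + 95)/7 = 27.
Deadweight loss = ½ · (58.2 - 27) · (186 - 95) = ½ · 31.2 · 91 = 1419.6.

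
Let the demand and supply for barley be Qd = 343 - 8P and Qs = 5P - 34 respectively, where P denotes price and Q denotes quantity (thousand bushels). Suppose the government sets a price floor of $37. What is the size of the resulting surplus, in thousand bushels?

Setting quantity demanded equal to quantity supplied, 343 - 8P = 5P - 34, gives P* = 29 and Q* = 111.
Because the floor (37) lies above the market-clearing price, it is binding.
At P = 37: Qd = 343 - 8·37 = 47 and Qs = 5·37 - 34 = 151.
Surplus = Qs - Qd = 151 - 47 = 104.

104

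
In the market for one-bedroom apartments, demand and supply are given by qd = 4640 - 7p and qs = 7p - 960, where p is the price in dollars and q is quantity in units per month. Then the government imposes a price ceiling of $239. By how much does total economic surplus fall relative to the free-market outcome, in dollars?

Equilibrium: 4640 - 7p = 7p - 960, so 5600 = 14p and p* = 400, q* = 1840.
The ceiling of 239 is below the equilibrium price 400, so it binds.
At p = 239: qd = 4640 - 7·239 = 2967 and qs = 7·239 - 960 = 713.
Quantity traded falls to 713. At q = 713 the demand price is (4640 - 713)/7 = 561 and the supply price is (960 + 713)/7 = 239.
Deadweight loss = ½ · (561 - 239) · (1840 - 713) = ½ · 322 · 1127 = 181447.

181447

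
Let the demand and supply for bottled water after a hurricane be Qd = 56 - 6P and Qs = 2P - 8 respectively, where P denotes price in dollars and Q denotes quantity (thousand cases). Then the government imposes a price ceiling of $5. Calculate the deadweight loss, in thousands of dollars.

Equilibrium: 56 - 6P = 2P - 8, so 64 = 8P and P* = 8, Q* = 8.
Because the ceiling (5) lies below the market-clearing price, it is binding.
At P = 5: Qd = 56 - 6·5 = 26 and Qs = 2·5 - 8 = 2.
Quantity traded falls to 2. At Q = 2 the demand price is (56 - 2)/6 = 9 and the supply price is (8 + 2)/2 = 5.
Deadweight loss = ½ · (9 - 5) · (8 - 2) = ½ · 4 · 6 = 12.

12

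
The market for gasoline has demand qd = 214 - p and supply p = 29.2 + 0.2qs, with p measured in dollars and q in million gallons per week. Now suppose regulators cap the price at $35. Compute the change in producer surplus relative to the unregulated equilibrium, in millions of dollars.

-2287.5

Rearranging supply gives qs = 5p - 146. Without the control the market clears where 214 - p = 5p - 146, i.e. p* = 60 and q* = 154.
The ceiling of 35 is below the equilibrium price 60, so it binds.
At p = 35: qd = 214 - 35 = 179 and qs = 5·35 - 146 = 29.
Producer surplus without the control is ½ · (60 - 29.2) · 154 = 2371.6.
With the ceiling, producers sell 29 units at 35, so PS = ½ · (35 - 29.2) · 29 = 84.1.
Change in producer surplus = 84.1 - 2371.6 = -2287.5.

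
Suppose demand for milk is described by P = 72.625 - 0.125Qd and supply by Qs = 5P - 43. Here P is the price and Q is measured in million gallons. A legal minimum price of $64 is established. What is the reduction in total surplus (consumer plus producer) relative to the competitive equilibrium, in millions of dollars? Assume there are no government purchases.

2662.4

Rearranging demand gives Qd = 581 - 8P. Equilibrium: 581 - 8P = 5P - 43, so 624 = 13P and P* = 48, Q* = 197.
The floor of 64 is above the equilibrium price 48, so it binds.
At P = 64: Qd = 581 - 8·64 = 69 and Qs = 5·64 - 43 = 277.
Quantity traded falls to 69. At Q = 69 the demand price is (581 - 69)/8 = 64 and the supply price is (43 + 69)/5 = 22.4.
Deadweight loss = ½ · (64 - 22.4) · (197 - 69) = ½ · 41.6 · 128 = 2662.4.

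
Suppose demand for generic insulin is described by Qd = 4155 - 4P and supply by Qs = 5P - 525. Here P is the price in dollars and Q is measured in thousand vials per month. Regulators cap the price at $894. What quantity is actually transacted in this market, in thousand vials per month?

2075

Without the control the market clears where 4155 - 4P = 5P - 525, i.e. P* = 520 and Q* = 2075.
Since 894 is above P* = 520, the ceiling does not bind and the free-market outcome prevails.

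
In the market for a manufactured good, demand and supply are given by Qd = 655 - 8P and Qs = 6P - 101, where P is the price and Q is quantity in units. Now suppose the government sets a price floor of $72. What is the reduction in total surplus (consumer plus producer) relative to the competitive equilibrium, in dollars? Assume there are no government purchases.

3024

Setting quantity demanded equal to quantity supplied, 655 - 8P = 6P - 101, gives P* = 54 and Q* = 223.
Because the floor (72) lies above the market-clearing price, it is binding.
At P = 72: Qd = 655 - 8·72 = 79 and Qs = 6·72 - 101 = 331.
Quantity traded falls to 79. At Q = 79 the demand price is (655 - 79)/8 = 72 and the supply price is (101 + 79)/6 = 30.
Deadweight loss = ½ · (72 - 30) · (223 - 79) = ½ · 42 · 144 = 3024.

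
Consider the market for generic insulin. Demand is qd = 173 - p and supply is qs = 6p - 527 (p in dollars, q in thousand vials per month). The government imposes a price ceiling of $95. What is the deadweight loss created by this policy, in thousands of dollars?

Without the control the market clears where 173 - p = 6p - 527, i.e. p* = 100 and q* = 73.
Since 95 < 100, the ceiling is binding.
At p = 95: qd = 173 - 95 = 78 and qs = 6·95 - 527 = 43.
Quantity traded falls to 43. At q = 43 the demand price is 173 - 43 = 130 and the supply price is (527 + 43)/6 = 95.
Deadweight loss = ½ · (130 - 95) · (73 - 43) = ½ · 35 · 30 = 525.

525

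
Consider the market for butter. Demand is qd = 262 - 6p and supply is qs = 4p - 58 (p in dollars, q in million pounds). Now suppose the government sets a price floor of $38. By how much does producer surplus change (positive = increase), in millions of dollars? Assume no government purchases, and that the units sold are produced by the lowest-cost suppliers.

Setting quantity demanded equal to quantity supplied, 262 - 6p = 4p - 58, gives p* = 32 and q* = 70.
The floor of 38 is above the equilibrium price 32, so it binds.
At p = 38: qd = 262 - 6·38 = 34 and qs = 4·38 - 58 = 94.
Producer surplus without the control is ½ · (32 - 14.5) · 70 = 612.5.
With the floor, 34 units are sold at 38. The supply price at q = 34 is 23, so PS = ½ · [(38 - 14.5) + (38 - 23)] · 34 = 654.5.
Change in producer surplus = 654.5 - 612.5 = 42.

42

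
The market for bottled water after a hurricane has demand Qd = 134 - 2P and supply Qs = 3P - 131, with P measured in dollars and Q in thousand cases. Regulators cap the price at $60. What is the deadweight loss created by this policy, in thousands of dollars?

0

In a free market, 134 - 2P = 3P - 131 gives the equilibrium P* = 53, Q* = 28.
The ceiling of 60 is above the equilibrium price 53, so it is not binding; the market clears at P* = 53, Q* = 28.
Since the control does not bind, no trades are prevented and deadweight loss is zero.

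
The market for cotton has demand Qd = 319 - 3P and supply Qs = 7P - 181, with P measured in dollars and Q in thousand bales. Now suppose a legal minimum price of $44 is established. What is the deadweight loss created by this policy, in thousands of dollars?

In a free market, 319 - 3P = 7P - 181 gives the equilibrium P* = 50, Q* = 169.
Since 44 is below P* = 50, the floor does not bind and the free-market outcome prevails.
Since the control does not bind, no trades are prevented and deadweight loss is zero.

0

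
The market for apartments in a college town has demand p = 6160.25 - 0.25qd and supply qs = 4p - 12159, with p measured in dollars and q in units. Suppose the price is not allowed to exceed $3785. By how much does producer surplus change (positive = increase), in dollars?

Rearranging demand gives qd = 24641 - 4p. Without the control the market clears where 24641 - 4p = 4p - 12159, i.e. p* = 4600 and q* = 6241.
Because the ceiling (3785) lies below the market-clearing price, it is binding.
At p = 3785: qd = 24641 - 4·3785 = 9501 and qs = 4·3785 - 12159 = 2981.
Producer surplus without the control is ½ · (4600 - 3039.75) · 6241 = 4868760.125.
With the ceiling, producers sell 2981 units at 3785, so PS = ½ · (3785 - 3039.75) · 2981 = 1110795.125.
Change in producer surplus = 1110795.125 - 4868760.125 = -3757965.

-3757965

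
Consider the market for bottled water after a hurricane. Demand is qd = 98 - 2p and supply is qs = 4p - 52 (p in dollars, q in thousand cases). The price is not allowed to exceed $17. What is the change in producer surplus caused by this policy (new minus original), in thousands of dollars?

In a free market, 98 - 2p = 4p - 52 gives the equilibrium p* = 25, q* = 48.
The ceiling of 17 is below the equilibrium price 25, so it binds.
At p = 17: qd = 98 - 2·17 = 64 and qs = 4·17 - 52 = 16.
Producer surplus without the control is ½ · (25 - 13) · 48 = 288.
With the ceiling, producers sell 16 units at 17, so PS = ½ · (17 - 13) · 16 = 32.
Change in producer surplus = 32 - 288 = -256.

-256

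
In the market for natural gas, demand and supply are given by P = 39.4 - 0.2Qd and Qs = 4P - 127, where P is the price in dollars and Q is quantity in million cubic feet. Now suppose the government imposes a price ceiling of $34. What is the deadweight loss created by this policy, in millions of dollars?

14.4

Rearranging demand gives Qd = 197 - 5P. In a free market, 197 - 5P = 4P - 127 gives the equilibrium P* = 36, Q* = 17.
The ceiling of 34 is below the equilibrium price 36, so it binds.
At P = 34: Qd = 197 - 5·34 = 27 and Qs = 4·34 - 127 = 9.
Quantity traded falls to 9. At Q = 9 the demand price is (197 - 9)/5 = 37.6 and the supply price is (127 + 9)/4 = 34.
Deadweight loss = ½ · (37.6 - 34) · (17 - 9) = ½ · 3.6 · 8 = 14.4.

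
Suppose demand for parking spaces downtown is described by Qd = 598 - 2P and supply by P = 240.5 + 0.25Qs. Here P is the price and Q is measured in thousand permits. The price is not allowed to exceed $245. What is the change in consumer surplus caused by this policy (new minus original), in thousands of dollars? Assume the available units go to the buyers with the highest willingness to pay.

-630

Rearranging supply gives Qs = 4P - 962. Setting quantity demanded equal to quantity supplied, 598 - 2P = 4P - 962, gives P* = 260 and Q* = 78.
Since 245 < 260, the ceiling is binding.
At P = 245: Qd = 598 - 2·245 = 108 and Qs = 4·245 - 962 = 18.
Consumer surplus without the control is ½ · (299 - 260) · 78 = 1521.
With the ceiling, 18 units are sold at 245 (assume they go to the highest-value buyers). The demand price at Q = 18 is 290, so CS = ½ · [(299 - 245) + (290 - 245)] · 18 = 891.
Change in consumer surplus = 891 - 1521 = -630.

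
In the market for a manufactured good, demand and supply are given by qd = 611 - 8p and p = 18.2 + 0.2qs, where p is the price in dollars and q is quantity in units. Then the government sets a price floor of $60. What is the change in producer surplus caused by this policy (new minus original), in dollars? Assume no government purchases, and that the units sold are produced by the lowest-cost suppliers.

Rearranging supply gives qs = 5p - 91. Setting quantity demanded equal to quantity supplied, 611 - 8p = 5p - 91, gives p* = 54 and q* = 179.
Since 60 > 54, the floor is binding.
At p = 60: qd = 611 - 8·60 = 131 and qs = 5·60 - 91 = 209.
Producer surplus without the control is ½ · (54 - 18.2) · 179 = 3204.1.
With the floor, 131 units are sold at 60. The supply price at q = 131 is 44.4, so PS = ½ · [(60 - 18.2) + (60 - 44.4)] · 131 = 3759.7.
Change in producer surplus = 3759.7 - 3204.1 = 555.6.

555.6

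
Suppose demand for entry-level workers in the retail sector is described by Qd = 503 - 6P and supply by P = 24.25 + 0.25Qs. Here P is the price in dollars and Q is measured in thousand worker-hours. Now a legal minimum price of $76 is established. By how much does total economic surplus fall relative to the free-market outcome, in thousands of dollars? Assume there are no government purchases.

Rearranging supply gives Qs = 4P - 97. Without the control the market clears where 503 - 6P = 4P - 97, i.e. P* = 60 and Q* = 143.
Since 76 > 60, the floor is binding.
At P = 76: Qd = 503 - 6·76 = 47 and Qs = 4·76 - 97 = 207.
Quantity traded falls to 47. At Q = 47 the demand price is (503 - 47)/6 = 76 and the supply price is (97 + 47)/4 = 36.
Deadweight loss = ½ · (76 - 36) · (143 - 47) = ½ · 40 · 96 = 1920.

1920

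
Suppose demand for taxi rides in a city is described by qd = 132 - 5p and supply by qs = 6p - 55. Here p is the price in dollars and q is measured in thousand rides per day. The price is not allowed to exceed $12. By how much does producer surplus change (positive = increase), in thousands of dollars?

Setting quantity demanded equal to quantity supplied, 132 - 5p = 6p - 55, gives p* = 17 and q* = 47.
Since 12 < 17, the ceiling is binding.
At p = 12: qd = 132 - 5·12 = 72 and qs = 6·12 - 55 = 17.
Producer surplus without the control is ½ · (17 - 55/6) · 47 = 2209/12.
With the ceiling, producers sell 17 units at 12, so PS = ½ · (12 - 55/6) · 17 = 289/12.
Change in producer surplus = 289/12 - 2209/12 = -160.

-160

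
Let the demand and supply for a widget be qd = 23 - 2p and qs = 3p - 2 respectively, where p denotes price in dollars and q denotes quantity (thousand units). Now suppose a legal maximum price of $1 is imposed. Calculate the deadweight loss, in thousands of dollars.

60

Without the control the market clears where 23 - 2p = 3p - 2, i.e. p* = 5 and q* = 13.
Since 1 < 5, the ceiling is binding.
At p = 1: qd = 23 - 2·1 = 21 and qs = 3·1 - 2 = 1.
Quantity traded falls to 1. At q = 1 the demand price is (23 - 1)/2 = 11 and the supply price is (2 + 1)/3 = 1.
Deadweight loss = ½ · (11 - 1) · (13 - 1) = ½ · 10 · 12 = 60.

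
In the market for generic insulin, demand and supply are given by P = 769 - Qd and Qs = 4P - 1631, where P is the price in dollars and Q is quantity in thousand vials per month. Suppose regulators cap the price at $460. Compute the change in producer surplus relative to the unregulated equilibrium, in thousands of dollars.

Rearranging demand gives Qd = 769 - P. Setting quantity demanded equal to quantity supplied, 769 - P = 4P - 1631, gives P* = 480 and Q* = 289.
Because the ceiling (460) lies below the market-clearing price, it is binding.
At P = 460: Qd = 769 - 460 = 309 and Qs = 4·460 - 1631 = 209.
Producer surplus without the control is ½ · (480 - 407.75) · 289 = 10440.125.
With the ceiling, producers sell 209 units at 460, so PS = ½ · (460 - 407.75) · 209 = 5460.125.
Change in producer surplus = 5460.125 - 10440.125 = -4980.

-4980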